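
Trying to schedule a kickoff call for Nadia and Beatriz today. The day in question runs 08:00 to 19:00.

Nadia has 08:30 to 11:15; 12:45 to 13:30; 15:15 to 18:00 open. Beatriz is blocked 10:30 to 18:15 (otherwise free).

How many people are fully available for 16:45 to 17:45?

1

Nadia free: 08:30-11:15, 12:45-13:30, 15:15-18:00.
Beatriz free: 08:00-10:30, 18:15-19:00 (invert busy blocks within the working day).
Nadia can make the full 16:45-17:45 slot — that's 1.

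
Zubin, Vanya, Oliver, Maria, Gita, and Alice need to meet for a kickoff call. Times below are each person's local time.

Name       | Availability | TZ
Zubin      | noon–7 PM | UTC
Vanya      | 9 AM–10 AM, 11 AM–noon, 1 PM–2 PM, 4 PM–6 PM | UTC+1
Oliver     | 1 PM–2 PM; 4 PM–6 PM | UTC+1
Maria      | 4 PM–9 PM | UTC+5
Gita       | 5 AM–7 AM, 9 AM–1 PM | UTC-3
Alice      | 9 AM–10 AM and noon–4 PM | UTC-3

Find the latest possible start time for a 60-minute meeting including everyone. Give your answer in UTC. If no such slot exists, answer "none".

15:00

Zubin in UTC: 12:00-19:00.
Vanya in UTC: 08:00-09:00, 10:00-11:00, 12:00-13:00, 15:00-17:00 (subtract 1h to convert from UTC+1).
Oliver in UTC: 12:00-13:00, 15:00-17:00 (subtract 1h to convert from UTC+1).
Maria in UTC: 11:00-16:00 (subtract 5h to convert from UTC+5).
Gita in UTC: 08:00-10:00, 12:00-16:00 (add 3h to convert from UTC-3).
Alice in UTC: 12:00-13:00, 15:00-19:00 (add 3h to convert from UTC-3).
Zubin ∩ Vanya: 12:00-13:00, 15:00-17:00.
Zubin ∩ Vanya ∩ Oliver: 12:00-13:00, 15:00-17:00.
Zubin ∩ Vanya ∩ Oliver ∩ Maria: 12:00-13:00, 15:00-16:00.
Zubin ∩ Vanya ∩ Oliver ∩ Maria ∩ Gita: 12:00-13:00, 15:00-16:00.
Zubin ∩ Vanya ∩ Oliver ∩ Maria ∩ Gita ∩ Alice: 12:00-13:00, 15:00-16:00.
Those are the intersection windows.
The last common window of at least 60 minutes is 15:00-16:00; a 60-minute meeting can start as late as 15:00 and still end by 16:00.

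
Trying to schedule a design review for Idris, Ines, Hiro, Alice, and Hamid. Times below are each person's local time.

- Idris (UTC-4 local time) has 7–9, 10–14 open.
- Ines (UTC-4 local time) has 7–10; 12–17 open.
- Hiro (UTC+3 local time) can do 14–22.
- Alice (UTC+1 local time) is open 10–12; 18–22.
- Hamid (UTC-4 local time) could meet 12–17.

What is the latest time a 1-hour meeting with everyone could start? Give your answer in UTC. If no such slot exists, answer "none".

17:00

Idris in UTC: 11:00-13:00, 14:00-18:00 (add 4h to convert from UTC-4).
Ines in UTC: 11:00-14:00, 16:00-21:00 (add 4h to convert from UTC-4).
Hiro in UTC: 11:00-19:00 (subtract 3h to convert from UTC+3).
Alice in UTC: 09:00-11:00, 17:00-21:00 (subtract 1h to convert from UTC+1).
Hamid in UTC: 16:00-21:00 (add 4h to convert from UTC-4).
Idris ∩ Ines: 11:00-13:00, 16:00-18:00.
Idris ∩ Ines ∩ Hiro: 11:00-13:00, 16:00-18:00.
Idris ∩ Ines ∩ Hiro ∩ Alice: 17:00-18:00.
Idris ∩ Ines ∩ Hiro ∩ Alice ∩ Hamid: 17:00-18:00.
The last common window of at least 60 minutes is 17:00-18:00; a 60-minute meeting can start as late as 17:00 and still end by 18:00.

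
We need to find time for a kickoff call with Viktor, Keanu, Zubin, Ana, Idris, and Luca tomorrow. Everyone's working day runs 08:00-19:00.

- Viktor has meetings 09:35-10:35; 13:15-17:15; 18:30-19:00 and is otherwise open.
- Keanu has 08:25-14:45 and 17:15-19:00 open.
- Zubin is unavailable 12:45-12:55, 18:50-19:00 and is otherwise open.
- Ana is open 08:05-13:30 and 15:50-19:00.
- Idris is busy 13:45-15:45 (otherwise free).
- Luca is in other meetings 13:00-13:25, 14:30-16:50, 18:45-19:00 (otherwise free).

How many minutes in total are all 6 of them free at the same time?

280

Viktor free: 08:00-09:35, 10:35-13:15, 17:15-18:30 (invert busy blocks within the working day).
Keanu free: 08:25-14:45, 17:15-19:00.
Zubin free: 08:00-12:45, 12:55-18:50 (invert busy blocks within the working day).
Ana free: 08:05-13:30, 15:50-19:00.
Idris free: 08:00-13:45, 15:45-19:00 (invert busy blocks within the working day).
Luca free: 08:00-13:00, 13:25-14:30, 16:50-18:45 (invert busy blocks within the working day).
Viktor ∩ Keanu: 08:25-09:35, 10:35-13:15, 17:15-18:30.
Viktor ∩ Keanu ∩ Zubin: 08:25-09:35, 10:35-12:45, 12:55-13:15, 17:15-18:30.
Viktor ∩ Keanu ∩ Zubin ∩ Ana: 08:25-09:35, 10:35-12:45, 12:55-13:15, 17:15-18:30.
Viktor ∩ Keanu ∩ Zubin ∩ Ana ∩ Idris: 08:25-09:35, 10:35-12:45, 12:55-13:15, 17:15-18:30.
Viktor ∩ Keanu ∩ Zubin ∩ Ana ∩ Idris ∩ Luca: 08:25-09:35, 10:35-12:45, 12:55-13:00, 17:15-18:30.
So the common availability across everyone is 08:25-09:35, 10:35-12:45, 12:55-13:00, 17:15-18:30.
Summing the common windows: 70 + 130 + 5 + 75 = 280 minutes.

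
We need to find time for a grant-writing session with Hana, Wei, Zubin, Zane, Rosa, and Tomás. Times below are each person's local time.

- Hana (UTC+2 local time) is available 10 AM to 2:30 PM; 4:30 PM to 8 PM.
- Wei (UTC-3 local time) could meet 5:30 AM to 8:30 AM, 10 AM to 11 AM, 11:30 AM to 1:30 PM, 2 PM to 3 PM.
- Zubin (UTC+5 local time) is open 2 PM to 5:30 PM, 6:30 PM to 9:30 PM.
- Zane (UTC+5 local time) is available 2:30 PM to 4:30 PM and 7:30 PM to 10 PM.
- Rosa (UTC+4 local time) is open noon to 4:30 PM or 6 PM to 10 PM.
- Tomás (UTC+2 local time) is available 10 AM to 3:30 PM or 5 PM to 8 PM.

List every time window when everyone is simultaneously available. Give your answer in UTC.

09:30-11:30, 15:00-16:30

Hana in UTC: 08:00-12:30, 14:30-18:00 (subtract 2h to convert from UTC+2).
Wei in UTC: 08:30-11:30, 13:00-14:00, 14:30-16:30, 17:00-18:00 (add 3h to convert from UTC-3).
Zubin in UTC: 09:00-12:30, 13:30-16:30 (subtract 5h to convert from UTC+5).
Zane in UTC: 09:30-11:30, 14:30-17:00 (subtract 5h to convert from UTC+5).
Rosa in UTC: 08:00-12:30, 14:00-18:00 (subtract 4h to convert from UTC+4).
Tomás in UTC: 08:00-13:30, 15:00-18:00 (subtract 2h to convert from UTC+2).
Hana ∩ Wei: 08:30-11:30, 14:30-16:30, 17:00-18:00.
Hana ∩ Wei ∩ Zubin: 09:00-11:30, 14:30-16:30.
Hana ∩ Wei ∩ Zubin ∩ Zane: 09:30-11:30, 14:30-16:30.
Hana ∩ Wei ∩ Zubin ∩ Zane ∩ Rosa: 09:30-11:30, 14:30-16:30.
Hana ∩ Wei ∩ Zubin ∩ Zane ∩ Rosa ∩ Tomás: 09:30-11:30, 15:00-16:30.
So the common availability across everyone is 09:30-11:30, 15:00-16:30.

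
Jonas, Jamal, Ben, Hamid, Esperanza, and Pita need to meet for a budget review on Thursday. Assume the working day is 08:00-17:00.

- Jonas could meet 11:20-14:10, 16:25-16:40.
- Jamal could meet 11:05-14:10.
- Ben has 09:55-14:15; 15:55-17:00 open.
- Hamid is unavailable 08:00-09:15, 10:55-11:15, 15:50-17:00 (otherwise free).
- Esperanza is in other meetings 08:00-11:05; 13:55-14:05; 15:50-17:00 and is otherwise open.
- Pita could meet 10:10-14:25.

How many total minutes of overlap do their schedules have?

Jonas free: 11:20-14:10, 16:25-16:40.
Jamal free: 11:05-14:10.
Ben free: 09:55-14:15, 15:55-17:00.
Hamid free: 09:15-10:55, 11:15-15:50 (invert busy blocks within the working day).
Esperanza free: 11:05-13:55, 14:05-15:50 (invert busy blocks within the working day).
Pita free: 10:10-14:25.
Jonas ∩ Jamal: 11:20-14:10.
Jonas ∩ Jamal ∩ Ben: 11:20-14:10.
Jonas ∩ Jamal ∩ Ben ∩ Hamid: 11:20-14:10.
Jonas ∩ Jamal ∩ Ben ∩ Hamid ∩ Esperanza: 11:20-13:55, 14:05-14:10.
Jonas ∩ Jamal ∩ Ben ∩ Hamid ∩ Esperanza ∩ Pita: 11:20-13:55, 14:05-14:10.
Summing the common windows: 155 + 5 = 160 minutes.

160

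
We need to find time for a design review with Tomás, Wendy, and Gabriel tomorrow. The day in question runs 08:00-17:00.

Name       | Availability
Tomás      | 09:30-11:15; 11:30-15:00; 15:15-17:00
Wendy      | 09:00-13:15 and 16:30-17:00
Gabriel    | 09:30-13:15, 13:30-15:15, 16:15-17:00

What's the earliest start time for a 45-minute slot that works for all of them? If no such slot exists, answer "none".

09:30

Tomás ∩ Wendy: 09:30-11:15, 11:30-13:15, 16:30-17:00.
Tomás ∩ Wendy ∩ Gabriel: 09:30-11:15, 11:30-13:15, 16:30-17:00.
The first common window of at least 45 minutes is 09:30-11:15, so the earliest start is 09:30.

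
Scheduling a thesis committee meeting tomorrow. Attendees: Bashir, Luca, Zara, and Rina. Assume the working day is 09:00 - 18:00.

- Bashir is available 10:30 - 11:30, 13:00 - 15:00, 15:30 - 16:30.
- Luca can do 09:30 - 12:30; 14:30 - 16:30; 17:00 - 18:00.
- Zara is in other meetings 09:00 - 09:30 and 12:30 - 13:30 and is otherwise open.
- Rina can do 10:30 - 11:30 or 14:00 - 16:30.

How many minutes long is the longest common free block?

60

Bashir free: 10:30-11:30, 13:00-15:00, 15:30-16:30.
Luca free: 09:30-12:30, 14:30-16:30, 17:00-18:00.
Zara free: 09:30-12:30, 13:30-18:00 (invert busy blocks within the working day).
Rina free: 10:30-11:30, 14:00-16:30.
Bashir ∩ Luca: 10:30-11:30, 14:30-15:00, 15:30-16:30.
Bashir ∩ Luca ∩ Zara: 10:30-11:30, 14:30-15:00, 15:30-16:30.
Bashir ∩ Luca ∩ Zara ∩ Rina: 10:30-11:30, 14:30-15:00, 15:30-16:30.
So the common availability across everyone is 10:30-11:30, 14:30-15:00, 15:30-16:30.
The longest is 10:30-11:30 at 60 minutes.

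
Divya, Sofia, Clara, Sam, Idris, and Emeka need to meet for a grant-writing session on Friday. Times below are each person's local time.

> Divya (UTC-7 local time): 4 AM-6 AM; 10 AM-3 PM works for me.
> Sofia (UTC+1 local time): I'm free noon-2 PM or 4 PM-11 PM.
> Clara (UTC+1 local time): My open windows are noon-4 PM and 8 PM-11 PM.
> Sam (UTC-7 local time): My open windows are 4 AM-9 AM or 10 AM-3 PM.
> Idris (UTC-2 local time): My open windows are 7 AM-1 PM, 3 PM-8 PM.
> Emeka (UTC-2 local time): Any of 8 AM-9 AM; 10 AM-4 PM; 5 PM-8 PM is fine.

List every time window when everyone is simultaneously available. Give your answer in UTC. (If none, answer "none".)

Divya in UTC: 11:00-13:00, 17:00-22:00 (add 7h to convert from UTC-7).
Sofia in UTC: 11:00-13:00, 15:00-22:00 (subtract 1h to convert from UTC+1).
Clara in UTC: 11:00-15:00, 19:00-22:00 (subtract 1h to convert from UTC+1).
Sam in UTC: 11:00-16:00, 17:00-22:00 (add 7h to convert from UTC-7).
Idris in UTC: 09:00-15:00, 17:00-22:00 (add 2h to convert from UTC-2).
Emeka in UTC: 10:00-11:00, 12:00-18:00, 19:00-22:00 (add 2h to convert from UTC-2).
Divya ∩ Sofia: 11:00-13:00, 17:00-22:00.
Divya ∩ Sofia ∩ Clara: 11:00-13:00, 19:00-22:00.
Divya ∩ Sofia ∩ Clara ∩ Sam: 11:00-13:00, 19:00-22:00.
Divya ∩ Sofia ∩ Clara ∩ Sam ∩ Idris: 11:00-13:00, 19:00-22:00.
Divya ∩ Sofia ∩ Clara ∩ Sam ∩ Idris ∩ Emeka: 12:00-13:00, 19:00-22:00.
Those are the intersection windows.

12:00-13:00, 19:00-22:00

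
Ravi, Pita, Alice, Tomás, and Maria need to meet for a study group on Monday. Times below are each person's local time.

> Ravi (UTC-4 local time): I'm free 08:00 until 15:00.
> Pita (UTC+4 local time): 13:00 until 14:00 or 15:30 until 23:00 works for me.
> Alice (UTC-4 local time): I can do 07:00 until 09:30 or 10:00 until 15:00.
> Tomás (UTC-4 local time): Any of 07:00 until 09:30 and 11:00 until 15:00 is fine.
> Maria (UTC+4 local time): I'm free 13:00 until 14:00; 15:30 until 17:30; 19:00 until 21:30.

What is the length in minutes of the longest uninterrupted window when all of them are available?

150

Ravi in UTC: 12:00-19:00 (add 4h to convert from UTC-4).
Pita in UTC: 09:00-10:00, 11:30-19:00 (subtract 4h to convert from UTC+4).
Alice in UTC: 11:00-13:30, 14:00-19:00 (add 4h to convert from UTC-4).
Tomás in UTC: 11:00-13:30, 15:00-19:00 (add 4h to convert from UTC-4).
Maria in UTC: 09:00-10:00, 11:30-13:30, 15:00-17:30 (subtract 4h to convert from UTC+4).
Ravi ∩ Pita: 12:00-19:00.
Ravi ∩ Pita ∩ Alice: 12:00-13:30, 14:00-19:00.
Ravi ∩ Pita ∩ Alice ∩ Tomás: 12:00-13:30, 15:00-19:00.
Ravi ∩ Pita ∩ Alice ∩ Tomás ∩ Maria: 12:00-13:30, 15:00-17:30.
The longest is 15:00-17:30 at 150 minutes.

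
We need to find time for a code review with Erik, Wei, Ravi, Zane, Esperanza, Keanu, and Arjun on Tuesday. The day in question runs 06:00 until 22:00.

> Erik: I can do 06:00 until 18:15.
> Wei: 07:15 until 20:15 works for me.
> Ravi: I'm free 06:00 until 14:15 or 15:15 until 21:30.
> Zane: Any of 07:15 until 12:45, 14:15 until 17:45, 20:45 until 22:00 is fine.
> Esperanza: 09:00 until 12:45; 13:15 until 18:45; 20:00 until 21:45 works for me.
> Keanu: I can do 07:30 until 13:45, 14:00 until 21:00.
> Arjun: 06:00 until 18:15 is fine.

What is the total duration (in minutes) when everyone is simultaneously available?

Erik ∩ Wei: 07:15-18:15.
Erik ∩ Wei ∩ Ravi: 07:15-14:15, 15:15-18:15.
Erik ∩ Wei ∩ Ravi ∩ Zane: 07:15-12:45, 15:15-17:45.
Erik ∩ Wei ∩ Ravi ∩ Zane ∩ Esperanza: 09:00-12:45, 15:15-17:45.
Erik ∩ Wei ∩ Ravi ∩ Zane ∩ Esperanza ∩ Keanu: 09:00-12:45, 15:15-17:45.
Erik ∩ Wei ∩ Ravi ∩ Zane ∩ Esperanza ∩ Keanu ∩ Arjun: 09:00-12:45, 15:15-17:45.
Summing the common windows: 225 + 150 = 375 minutes.

375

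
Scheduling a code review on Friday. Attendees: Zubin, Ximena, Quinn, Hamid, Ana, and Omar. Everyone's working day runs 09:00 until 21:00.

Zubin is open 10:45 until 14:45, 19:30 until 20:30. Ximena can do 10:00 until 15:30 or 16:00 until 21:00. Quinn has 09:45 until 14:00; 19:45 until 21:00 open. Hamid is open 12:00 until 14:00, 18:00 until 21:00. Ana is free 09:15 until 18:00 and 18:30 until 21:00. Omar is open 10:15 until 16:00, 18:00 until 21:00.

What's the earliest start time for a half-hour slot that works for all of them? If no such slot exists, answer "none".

Zubin ∩ Ximena: 10:45-14:45, 19:30-20:30.
Zubin ∩ Ximena ∩ Quinn: 10:45-14:00, 19:45-20:30.
Zubin ∩ Ximena ∩ Quinn ∩ Hamid: 12:00-14:00, 19:45-20:30.
Zubin ∩ Ximena ∩ Quinn ∩ Hamid ∩ Ana: 12:00-14:00, 19:45-20:30.
Zubin ∩ Ximena ∩ Quinn ∩ Hamid ∩ Ana ∩ Omar: 12:00-14:00, 19:45-20:30.
The first common window of at least 30 minutes is 12:00-14:00, so the earliest start is 12:00.

12:00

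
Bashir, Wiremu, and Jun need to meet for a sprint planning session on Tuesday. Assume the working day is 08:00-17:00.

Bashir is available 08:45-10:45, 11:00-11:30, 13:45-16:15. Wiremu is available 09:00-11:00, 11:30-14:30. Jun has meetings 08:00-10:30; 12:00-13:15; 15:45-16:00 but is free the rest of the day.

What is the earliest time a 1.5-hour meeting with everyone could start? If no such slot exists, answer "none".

Bashir free: 08:45-10:45, 11:00-11:30, 13:45-16:15.
Wiremu free: 09:00-11:00, 11:30-14:30.
Jun free: 10:30-12:00, 13:15-15:45, 16:00-17:00 (invert busy blocks within the working day).
Bashir ∩ Wiremu: 09:00-10:45, 13:45-14:30.
Bashir ∩ Wiremu ∩ Jun: 10:30-10:45, 13:45-14:30.
No common window is at least 90 minutes long.

none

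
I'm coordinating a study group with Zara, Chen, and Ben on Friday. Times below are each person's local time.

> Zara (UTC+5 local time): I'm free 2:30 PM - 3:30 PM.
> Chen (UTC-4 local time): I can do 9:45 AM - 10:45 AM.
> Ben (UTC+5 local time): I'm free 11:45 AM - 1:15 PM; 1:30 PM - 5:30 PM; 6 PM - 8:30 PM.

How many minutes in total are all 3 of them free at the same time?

0

Zara in UTC: 09:30-10:30 (subtract 5h to convert from UTC+5).
Chen in UTC: 13:45-14:45 (add 4h to convert from UTC-4).
Ben in UTC: 06:45-08:15, 08:30-12:30, 13:00-15:30 (subtract 5h to convert from UTC+5).
Zara ∩ Chen: ∅.
Zara ∩ Chen ∩ Ben: ∅.
There is no time when everyone is free.
There is no common window, so the total is 0 minutes.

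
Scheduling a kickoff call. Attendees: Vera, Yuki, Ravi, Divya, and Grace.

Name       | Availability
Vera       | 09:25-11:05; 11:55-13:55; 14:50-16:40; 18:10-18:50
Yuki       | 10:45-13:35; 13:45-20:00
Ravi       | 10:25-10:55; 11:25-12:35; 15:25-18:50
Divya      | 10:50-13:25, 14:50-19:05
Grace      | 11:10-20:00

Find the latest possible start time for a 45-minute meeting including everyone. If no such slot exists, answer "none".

15:55

Vera ∩ Yuki: 10:45-11:05, 11:55-13:35, 13:45-13:55, 14:50-16:40, 18:10-18:50.
Vera ∩ Yuki ∩ Ravi: 10:45-10:55, 11:55-12:35, 15:25-16:40, 18:10-18:50.
Vera ∩ Yuki ∩ Ravi ∩ Divya: 10:50-10:55, 11:55-12:35, 15:25-16:40, 18:10-18:50.
Vera ∩ Yuki ∩ Ravi ∩ Divya ∩ Grace: 11:55-12:35, 15:25-16:40, 18:10-18:50.
Those are the intersection windows.
The last common window of at least 45 minutes is 15:25-16:40; a 45-minute meeting can start as late as 15:55 and still end by 16:40.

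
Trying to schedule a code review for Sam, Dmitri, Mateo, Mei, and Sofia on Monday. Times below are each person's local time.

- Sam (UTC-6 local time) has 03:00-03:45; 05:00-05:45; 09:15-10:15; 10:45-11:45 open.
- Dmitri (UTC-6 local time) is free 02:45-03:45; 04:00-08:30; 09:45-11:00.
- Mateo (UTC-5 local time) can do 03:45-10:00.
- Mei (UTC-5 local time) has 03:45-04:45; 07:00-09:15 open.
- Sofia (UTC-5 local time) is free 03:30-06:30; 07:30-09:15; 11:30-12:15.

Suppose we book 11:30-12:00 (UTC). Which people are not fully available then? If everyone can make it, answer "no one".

Sam in UTC: 09:00-09:45, 11:00-11:45, 15:15-16:15, 16:45-17:45 (add 6h to convert from UTC-6).
Dmitri in UTC: 08:45-09:45, 10:00-14:30, 15:45-17:00 (add 6h to convert from UTC-6).
Mateo in UTC: 08:45-15:00 (add 5h to convert from UTC-5).
Mei in UTC: 08:45-09:45, 12:00-14:15 (add 5h to convert from UTC-5).
Sofia in UTC: 08:30-11:30, 12:30-14:15, 16:30-17:15 (add 5h to convert from UTC-5).
Sam: not fully free for 11:30-12:00. Dmitri: free for 11:30-12:00. Mateo: free for 11:30-12:00. Mei: not fully free for 11:30-12:00. Sofia: not fully free for 11:30-12:00.

Mei, Sam, Sofia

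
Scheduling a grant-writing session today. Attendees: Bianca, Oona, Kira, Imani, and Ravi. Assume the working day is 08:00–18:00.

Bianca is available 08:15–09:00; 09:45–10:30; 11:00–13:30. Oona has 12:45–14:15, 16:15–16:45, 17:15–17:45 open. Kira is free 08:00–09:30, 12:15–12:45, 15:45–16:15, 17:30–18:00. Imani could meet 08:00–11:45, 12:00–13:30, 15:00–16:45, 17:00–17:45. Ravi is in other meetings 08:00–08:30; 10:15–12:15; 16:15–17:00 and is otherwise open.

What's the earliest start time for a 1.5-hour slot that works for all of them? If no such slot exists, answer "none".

none

Bianca free: 08:15-09:00, 09:45-10:30, 11:00-13:30.
Oona free: 12:45-14:15, 16:15-16:45, 17:15-17:45.
Kira free: 08:00-09:30, 12:15-12:45, 15:45-16:15, 17:30-18:00.
Imani free: 08:00-11:45, 12:00-13:30, 15:00-16:45, 17:00-17:45.
Ravi free: 08:30-10:15, 12:15-16:15, 17:00-18:00 (invert busy blocks within the working day).
Bianca ∩ Oona: 12:45-13:30.
Bianca ∩ Oona ∩ Kira: ∅.
Bianca ∩ Oona ∩ Kira ∩ Imani: ∅.
Bianca ∩ Oona ∩ Kira ∩ Imani ∩ Ravi: ∅.
There is no time when everyone is free.
No common window is at least 90 minutes long.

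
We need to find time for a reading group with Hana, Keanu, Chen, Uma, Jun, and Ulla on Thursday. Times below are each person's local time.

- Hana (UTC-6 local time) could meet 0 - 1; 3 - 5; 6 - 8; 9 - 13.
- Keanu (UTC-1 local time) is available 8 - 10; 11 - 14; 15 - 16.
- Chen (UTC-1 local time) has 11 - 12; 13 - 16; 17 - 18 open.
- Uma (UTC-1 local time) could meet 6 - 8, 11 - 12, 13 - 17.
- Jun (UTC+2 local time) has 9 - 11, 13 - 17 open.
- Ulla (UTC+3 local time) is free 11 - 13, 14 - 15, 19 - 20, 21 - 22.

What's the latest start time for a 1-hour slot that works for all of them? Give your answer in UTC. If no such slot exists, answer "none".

Hana in UTC: 06:00-07:00, 09:00-11:00, 12:00-14:00, 15:00-19:00 (add 6h to convert from UTC-6).
Keanu in UTC: 09:00-11:00, 12:00-15:00, 16:00-17:00 (add 1h to convert from UTC-1).
Chen in UTC: 12:00-13:00, 14:00-17:00, 18:00-19:00 (add 1h to convert from UTC-1).
Uma in UTC: 07:00-09:00, 12:00-13:00, 14:00-18:00 (add 1h to convert from UTC-1).
Jun in UTC: 07:00-09:00, 11:00-15:00 (subtract 2h to convert from UTC+2).
Ulla in UTC: 08:00-10:00, 11:00-12:00, 16:00-17:00, 18:00-19:00 (subtract 3h to convert from UTC+3).
Hana ∩ Keanu: 09:00-11:00, 12:00-14:00, 16:00-17:00.
Hana ∩ Keanu ∩ Chen: 12:00-13:00, 16:00-17:00.
Hana ∩ Keanu ∩ Chen ∩ Uma: 12:00-13:00, 16:00-17:00.
Hana ∩ Keanu ∩ Chen ∩ Uma ∩ Jun: 12:00-13:00.
Hana ∩ Keanu ∩ Chen ∩ Uma ∩ Jun ∩ Ulla: ∅.
There is no time when everyone is free.
No common window is at least 60 minutes long.

none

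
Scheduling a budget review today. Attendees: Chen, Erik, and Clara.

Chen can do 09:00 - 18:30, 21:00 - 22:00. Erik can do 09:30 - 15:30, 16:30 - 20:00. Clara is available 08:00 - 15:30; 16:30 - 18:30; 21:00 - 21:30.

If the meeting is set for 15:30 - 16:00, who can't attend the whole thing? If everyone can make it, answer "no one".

Clara, Erik

Chen: free for 15:30-16:00. Erik: not fully free for 15:30-16:00. Clara: not fully free for 15:30-16:00.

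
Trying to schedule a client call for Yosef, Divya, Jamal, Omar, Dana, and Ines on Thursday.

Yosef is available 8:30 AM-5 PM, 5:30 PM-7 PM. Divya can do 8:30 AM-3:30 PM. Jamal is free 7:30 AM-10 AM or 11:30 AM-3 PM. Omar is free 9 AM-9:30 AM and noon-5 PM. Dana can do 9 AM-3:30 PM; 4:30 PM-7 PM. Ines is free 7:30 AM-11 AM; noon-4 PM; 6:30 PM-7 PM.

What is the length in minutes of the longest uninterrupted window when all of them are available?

Yosef ∩ Divya: 08:30-15:30.
Yosef ∩ Divya ∩ Jamal: 08:30-10:00, 11:30-15:00.
Yosef ∩ Divya ∩ Jamal ∩ Omar: 09:00-09:30, 12:00-15:00.
Yosef ∩ Divya ∩ Jamal ∩ Omar ∩ Dana: 09:00-09:30, 12:00-15:00.
Yosef ∩ Divya ∩ Jamal ∩ Omar ∩ Dana ∩ Ines: 09:00-09:30, 12:00-15:00.
The longest is 12:00-15:00 at 180 minutes.

180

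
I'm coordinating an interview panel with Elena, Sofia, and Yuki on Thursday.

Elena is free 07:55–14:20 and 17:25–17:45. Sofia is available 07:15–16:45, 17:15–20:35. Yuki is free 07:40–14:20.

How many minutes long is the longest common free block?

Elena ∩ Sofia: 07:55-14:20, 17:25-17:45.
Elena ∩ Sofia ∩ Yuki: 07:55-14:20.
The longest is 07:55-14:20 at 385 minutes.

385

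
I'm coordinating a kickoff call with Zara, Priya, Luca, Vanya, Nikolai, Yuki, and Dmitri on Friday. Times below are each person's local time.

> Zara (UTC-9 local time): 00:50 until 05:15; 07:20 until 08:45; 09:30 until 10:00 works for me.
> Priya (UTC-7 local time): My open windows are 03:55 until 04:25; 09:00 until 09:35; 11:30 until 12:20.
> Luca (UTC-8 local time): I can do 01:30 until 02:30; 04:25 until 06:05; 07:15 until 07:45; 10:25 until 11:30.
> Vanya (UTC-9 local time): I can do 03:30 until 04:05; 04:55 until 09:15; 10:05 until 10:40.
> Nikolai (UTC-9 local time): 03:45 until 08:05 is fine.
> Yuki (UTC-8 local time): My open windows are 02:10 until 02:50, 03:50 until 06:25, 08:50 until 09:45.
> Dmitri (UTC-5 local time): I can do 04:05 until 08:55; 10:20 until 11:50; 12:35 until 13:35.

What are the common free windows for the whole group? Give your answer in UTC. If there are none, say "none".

Zara in UTC: 09:50-14:15, 16:20-17:45, 18:30-19:00 (add 9h to convert from UTC-9).
Priya in UTC: 10:55-11:25, 16:00-16:35, 18:30-19:20 (add 7h to convert from UTC-7).
Luca in UTC: 09:30-10:30, 12:25-14:05, 15:15-15:45, 18:25-19:30 (add 8h to convert from UTC-8).
Vanya in UTC: 12:30-13:05, 13:55-18:15, 19:05-19:40 (add 9h to convert from UTC-9).
Nikolai in UTC: 12:45-17:05 (add 9h to convert from UTC-9).
Yuki in UTC: 10:10-10:50, 11:50-14:25, 16:50-17:45 (add 8h to convert from UTC-8).
Dmitri in UTC: 09:05-13:55, 15:20-16:50, 17:35-18:35 (add 5h to convert from UTC-5).
Zara ∩ Priya: 10:55-11:25, 16:20-16:35, 18:30-19:00.
Zara ∩ Priya ∩ Luca: 18:30-19:00.
Zara ∩ Priya ∩ Luca ∩ Vanya: ∅.
Zara ∩ Priya ∩ Luca ∩ Vanya ∩ Nikolai: ∅.
Zara ∩ Priya ∩ Luca ∩ Vanya ∩ Nikolai ∩ Yuki: ∅.
Zara ∩ Priya ∩ Luca ∩ Vanya ∩ Nikolai ∩ Yuki ∩ Dmitri: ∅.
There is no time when everyone is free.

none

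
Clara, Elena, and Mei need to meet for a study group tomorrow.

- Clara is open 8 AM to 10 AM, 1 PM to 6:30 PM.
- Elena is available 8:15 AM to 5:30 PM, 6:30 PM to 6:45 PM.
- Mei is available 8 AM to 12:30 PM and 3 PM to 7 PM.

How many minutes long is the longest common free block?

Clara ∩ Elena: 08:15-10:00, 13:00-17:30.
Clara ∩ Elena ∩ Mei: 08:15-10:00, 15:00-17:30.
The longest is 15:00-17:30 at 150 minutes.

150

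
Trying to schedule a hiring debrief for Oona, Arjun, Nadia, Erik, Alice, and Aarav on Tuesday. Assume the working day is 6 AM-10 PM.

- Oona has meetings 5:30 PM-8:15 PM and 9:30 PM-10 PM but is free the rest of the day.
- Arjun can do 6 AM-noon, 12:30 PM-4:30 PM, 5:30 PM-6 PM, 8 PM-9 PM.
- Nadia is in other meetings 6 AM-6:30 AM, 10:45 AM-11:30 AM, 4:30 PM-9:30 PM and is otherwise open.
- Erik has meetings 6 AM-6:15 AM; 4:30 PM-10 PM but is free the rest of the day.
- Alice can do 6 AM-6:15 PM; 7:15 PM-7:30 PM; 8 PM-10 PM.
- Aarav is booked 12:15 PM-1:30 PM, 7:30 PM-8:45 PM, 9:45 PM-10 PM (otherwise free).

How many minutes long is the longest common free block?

Oona free: 06:00-17:30, 20:15-21:30 (invert busy blocks within the working day).
Arjun free: 06:00-12:00, 12:30-16:30, 17:30-18:00, 20:00-21:00.
Nadia free: 06:30-10:45, 11:30-16:30, 21:30-22:00 (invert busy blocks within the working day).
Erik free: 06:15-16:30 (invert busy blocks within the working day).
Alice free: 06:00-18:15, 19:15-19:30, 20:00-22:00.
Aarav free: 06:00-12:15, 13:30-19:30, 20:45-21:45 (invert busy blocks within the working day).
Oona ∩ Arjun: 06:00-12:00, 12:30-16:30, 20:15-21:00.
Oona ∩ Arjun ∩ Nadia: 06:30-10:45, 11:30-12:00, 12:30-16:30.
Oona ∩ Arjun ∩ Nadia ∩ Erik: 06:30-10:45, 11:30-12:00, 12:30-16:30.
Oona ∩ Arjun ∩ Nadia ∩ Erik ∩ Alice: 06:30-10:45, 11:30-12:00, 12:30-16:30.
Oona ∩ Arjun ∩ Nadia ∩ Erik ∩ Alice ∩ Aarav: 06:30-10:45, 11:30-12:00, 13:30-16:30.
The longest is 06:30-10:45 at 255 minutes.

255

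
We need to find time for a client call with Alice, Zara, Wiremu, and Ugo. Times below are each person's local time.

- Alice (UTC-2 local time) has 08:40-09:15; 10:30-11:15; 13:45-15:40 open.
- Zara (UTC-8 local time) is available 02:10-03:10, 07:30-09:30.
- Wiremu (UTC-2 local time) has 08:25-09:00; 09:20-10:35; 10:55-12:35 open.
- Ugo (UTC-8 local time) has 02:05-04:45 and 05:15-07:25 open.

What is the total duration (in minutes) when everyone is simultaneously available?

Alice in UTC: 10:40-11:15, 12:30-13:15, 15:45-17:40 (add 2h to convert from UTC-2).
Zara in UTC: 10:10-11:10, 15:30-17:30 (add 8h to convert from UTC-8).
Wiremu in UTC: 10:25-11:00, 11:20-12:35, 12:55-14:35 (add 2h to convert from UTC-2).
Ugo in UTC: 10:05-12:45, 13:15-15:25 (add 8h to convert from UTC-8).
Alice ∩ Zara: 10:40-11:10, 15:45-17:30.
Alice ∩ Zara ∩ Wiremu: 10:40-11:00.
Alice ∩ Zara ∩ Wiremu ∩ Ugo: 10:40-11:00.
That's a single block of 20 minutes.

20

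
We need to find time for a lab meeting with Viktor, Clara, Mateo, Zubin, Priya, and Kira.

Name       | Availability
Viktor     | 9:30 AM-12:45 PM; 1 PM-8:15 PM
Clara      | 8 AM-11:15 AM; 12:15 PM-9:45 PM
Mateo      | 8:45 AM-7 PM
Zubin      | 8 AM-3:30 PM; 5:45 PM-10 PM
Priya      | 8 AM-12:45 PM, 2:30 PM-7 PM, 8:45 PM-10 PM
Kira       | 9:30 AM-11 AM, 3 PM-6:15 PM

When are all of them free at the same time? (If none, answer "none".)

Viktor ∩ Clara: 09:30-11:15, 12:15-12:45, 13:00-20:15.
Viktor ∩ Clara ∩ Mateo: 09:30-11:15, 12:15-12:45, 13:00-19:00.
Viktor ∩ Clara ∩ Mateo ∩ Zubin: 09:30-11:15, 12:15-12:45, 13:00-15:30, 17:45-19:00.
Viktor ∩ Clara ∩ Mateo ∩ Zubin ∩ Priya: 09:30-11:15, 12:15-12:45, 14:30-15:30, 17:45-19:00.
Viktor ∩ Clara ∩ Mateo ∩ Zubin ∩ Priya ∩ Kira: 09:30-11:00, 15:00-15:30, 17:45-18:15.
Those are the intersection windows.

09:30-11:00, 15:00-15:30, 17:45-18:15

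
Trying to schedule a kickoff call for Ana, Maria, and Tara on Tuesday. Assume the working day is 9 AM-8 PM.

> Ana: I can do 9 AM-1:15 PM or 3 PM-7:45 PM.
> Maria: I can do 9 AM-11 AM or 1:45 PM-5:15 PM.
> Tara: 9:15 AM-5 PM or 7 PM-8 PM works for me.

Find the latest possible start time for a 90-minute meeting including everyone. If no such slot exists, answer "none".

Ana ∩ Maria: 09:00-11:00, 15:00-17:15.
Ana ∩ Maria ∩ Tara: 09:15-11:00, 15:00-17:00.
So the common availability across everyone is 09:15-11:00, 15:00-17:00.
The last common window of at least 90 minutes is 15:00-17:00; a 90-minute meeting can start as late as 15:30 and still end by 17:00.

15:30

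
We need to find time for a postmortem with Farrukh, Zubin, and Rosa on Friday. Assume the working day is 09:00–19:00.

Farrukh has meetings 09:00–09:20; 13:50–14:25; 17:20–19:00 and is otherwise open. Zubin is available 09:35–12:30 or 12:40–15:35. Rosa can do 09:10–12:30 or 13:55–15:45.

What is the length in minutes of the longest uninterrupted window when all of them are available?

Farrukh free: 09:20-13:50, 14:25-17:20 (invert busy blocks within the working day).
Zubin free: 09:35-12:30, 12:40-15:35.
Rosa free: 09:10-12:30, 13:55-15:45.
Farrukh ∩ Zubin: 09:35-12:30, 12:40-13:50, 14:25-15:35.
Farrukh ∩ Zubin ∩ Rosa: 09:35-12:30, 14:25-15:35.
So the common availability across everyone is 09:35-12:30, 14:25-15:35.
The longest is 09:35-12:30 at 175 minutes.

175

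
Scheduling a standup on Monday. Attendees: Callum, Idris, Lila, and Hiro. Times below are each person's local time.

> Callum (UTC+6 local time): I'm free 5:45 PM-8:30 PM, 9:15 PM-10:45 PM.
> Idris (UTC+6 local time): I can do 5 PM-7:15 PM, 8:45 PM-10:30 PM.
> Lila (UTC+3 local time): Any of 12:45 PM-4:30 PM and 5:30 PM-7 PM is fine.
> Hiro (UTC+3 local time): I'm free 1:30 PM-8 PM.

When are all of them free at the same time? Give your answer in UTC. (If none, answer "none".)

Callum in UTC: 11:45-14:30, 15:15-16:45 (subtract 6h to convert from UTC+6).
Idris in UTC: 11:00-13:15, 14:45-16:30 (subtract 6h to convert from UTC+6).
Lila in UTC: 09:45-13:30, 14:30-16:00 (subtract 3h to convert from UTC+3).
Hiro in UTC: 10:30-17:00 (subtract 3h to convert from UTC+3).
Callum ∩ Idris: 11:45-13:15, 15:15-16:30.
Callum ∩ Idris ∩ Lila: 11:45-13:15, 15:15-16:00.
Callum ∩ Idris ∩ Lila ∩ Hiro: 11:45-13:15, 15:15-16:00.
So the common availability across everyone is 11:45-13:15, 15:15-16:00.

11:45-13:15, 15:15-16:00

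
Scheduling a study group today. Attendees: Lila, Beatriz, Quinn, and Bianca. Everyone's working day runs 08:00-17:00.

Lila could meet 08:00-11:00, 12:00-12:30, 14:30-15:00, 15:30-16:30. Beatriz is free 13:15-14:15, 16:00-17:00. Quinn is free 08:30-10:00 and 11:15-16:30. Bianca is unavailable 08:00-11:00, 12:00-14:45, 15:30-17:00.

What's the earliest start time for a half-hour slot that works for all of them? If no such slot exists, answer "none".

Lila free: 08:00-11:00, 12:00-12:30, 14:30-15:00, 15:30-16:30.
Beatriz free: 13:15-14:15, 16:00-17:00.
Quinn free: 08:30-10:00, 11:15-16:30.
Bianca free: 11:00-12:00, 14:45-15:30 (invert busy blocks within the working day).
Lila ∩ Beatriz: 16:00-16:30.
Lila ∩ Beatriz ∩ Quinn: 16:00-16:30.
Lila ∩ Beatriz ∩ Quinn ∩ Bianca: ∅.
There is no time when everyone is free.
No common window is at least 30 minutes long.

none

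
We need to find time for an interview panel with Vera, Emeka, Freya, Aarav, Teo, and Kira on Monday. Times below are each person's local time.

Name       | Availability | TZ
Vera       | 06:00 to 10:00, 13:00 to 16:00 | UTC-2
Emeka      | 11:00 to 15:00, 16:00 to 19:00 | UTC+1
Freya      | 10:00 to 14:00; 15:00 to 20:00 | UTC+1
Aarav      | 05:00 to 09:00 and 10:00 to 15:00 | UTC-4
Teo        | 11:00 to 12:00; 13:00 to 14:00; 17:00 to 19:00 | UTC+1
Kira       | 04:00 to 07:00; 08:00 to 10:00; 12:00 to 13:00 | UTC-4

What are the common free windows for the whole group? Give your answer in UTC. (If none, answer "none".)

Vera in UTC: 08:00-12:00, 15:00-18:00 (add 2h to convert from UTC-2).
Emeka in UTC: 10:00-14:00, 15:00-18:00 (subtract 1h to convert from UTC+1).
Freya in UTC: 09:00-13:00, 14:00-19:00 (subtract 1h to convert from UTC+1).
Aarav in UTC: 09:00-13:00, 14:00-19:00 (add 4h to convert from UTC-4).
Teo in UTC: 10:00-11:00, 12:00-13:00, 16:00-18:00 (subtract 1h to convert from UTC+1).
Kira in UTC: 08:00-11:00, 12:00-14:00, 16:00-17:00 (add 4h to convert from UTC-4).
Vera ∩ Emeka: 10:00-12:00, 15:00-18:00.
Vera ∩ Emeka ∩ Freya: 10:00-12:00, 15:00-18:00.
Vera ∩ Emeka ∩ Freya ∩ Aarav: 10:00-12:00, 15:00-18:00.
Vera ∩ Emeka ∩ Freya ∩ Aarav ∩ Teo: 10:00-11:00, 16:00-18:00.
Vera ∩ Emeka ∩ Freya ∩ Aarav ∩ Teo ∩ Kira: 10:00-11:00, 16:00-17:00.
Those are the intersection windows.

10:00-11:00, 16:00-17:00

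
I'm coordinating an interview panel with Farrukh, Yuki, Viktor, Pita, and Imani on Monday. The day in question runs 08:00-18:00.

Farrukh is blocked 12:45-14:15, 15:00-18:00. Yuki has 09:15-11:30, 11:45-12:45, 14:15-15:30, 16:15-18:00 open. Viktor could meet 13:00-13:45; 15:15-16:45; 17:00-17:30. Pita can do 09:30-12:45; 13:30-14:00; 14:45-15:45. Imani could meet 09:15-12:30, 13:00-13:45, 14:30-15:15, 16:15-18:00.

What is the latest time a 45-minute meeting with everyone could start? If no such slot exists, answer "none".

none

Farrukh free: 08:00-12:45, 14:15-15:00 (invert busy blocks within the working day).
Yuki free: 09:15-11:30, 11:45-12:45, 14:15-15:30, 16:15-18:00.
Viktor free: 13:00-13:45, 15:15-16:45, 17:00-17:30.
Pita free: 09:30-12:45, 13:30-14:00, 14:45-15:45.
Imani free: 09:15-12:30, 13:00-13:45, 14:30-15:15, 16:15-18:00.
Farrukh ∩ Yuki: 09:15-11:30, 11:45-12:45, 14:15-15:00.
Farrukh ∩ Yuki ∩ Viktor: ∅.
Farrukh ∩ Yuki ∩ Viktor ∩ Pita: ∅.
Farrukh ∩ Yuki ∩ Viktor ∩ Pita ∩ Imani: ∅.
There is no time when everyone is free.
No common window is at least 45 minutes long.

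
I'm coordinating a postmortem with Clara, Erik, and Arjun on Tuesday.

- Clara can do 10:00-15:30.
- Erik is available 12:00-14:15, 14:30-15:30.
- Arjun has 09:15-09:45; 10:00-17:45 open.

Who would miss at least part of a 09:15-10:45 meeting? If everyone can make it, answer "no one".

Arjun, Clara, Erik

Clara: not fully free for 09:15-10:45. Erik: not fully free for 09:15-10:45. Arjun: not fully free for 09:15-10:45.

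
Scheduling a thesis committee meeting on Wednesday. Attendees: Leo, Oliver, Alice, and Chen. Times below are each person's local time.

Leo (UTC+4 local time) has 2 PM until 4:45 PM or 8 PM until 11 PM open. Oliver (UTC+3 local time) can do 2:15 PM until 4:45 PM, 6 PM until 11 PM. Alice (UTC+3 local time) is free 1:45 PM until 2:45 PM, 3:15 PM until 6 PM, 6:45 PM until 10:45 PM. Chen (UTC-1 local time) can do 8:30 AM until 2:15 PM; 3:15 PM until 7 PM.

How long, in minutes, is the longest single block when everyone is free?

165

Leo in UTC: 10:00-12:45, 16:00-19:00 (subtract 4h to convert from UTC+4).
Oliver in UTC: 11:15-13:45, 15:00-20:00 (subtract 3h to convert from UTC+3).
Alice in UTC: 10:45-11:45, 12:15-15:00, 15:45-19:45 (subtract 3h to convert from UTC+3).
Chen in UTC: 09:30-15:15, 16:15-20:00 (add 1h to convert from UTC-1).
Leo ∩ Oliver: 11:15-12:45, 16:00-19:00.
Leo ∩ Oliver ∩ Alice: 11:15-11:45, 12:15-12:45, 16:00-19:00.
Leo ∩ Oliver ∩ Alice ∩ Chen: 11:15-11:45, 12:15-12:45, 16:15-19:00.
The longest is 16:15-19:00 at 165 minutes.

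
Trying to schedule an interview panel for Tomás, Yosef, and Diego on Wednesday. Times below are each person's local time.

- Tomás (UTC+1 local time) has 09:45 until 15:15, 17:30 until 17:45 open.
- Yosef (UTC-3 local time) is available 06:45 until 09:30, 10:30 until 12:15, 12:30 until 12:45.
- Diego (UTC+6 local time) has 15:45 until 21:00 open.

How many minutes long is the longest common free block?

165

Tomás in UTC: 08:45-14:15, 16:30-16:45 (subtract 1h to convert from UTC+1).
Yosef in UTC: 09:45-12:30, 13:30-15:15, 15:30-15:45 (add 3h to convert from UTC-3).
Diego in UTC: 09:45-15:00 (subtract 6h to convert from UTC+6).
Tomás ∩ Yosef: 09:45-12:30, 13:30-14:15.
Tomás ∩ Yosef ∩ Diego: 09:45-12:30, 13:30-14:15.
Those are the intersection windows.
The longest is 09:45-12:30 at 165 minutes.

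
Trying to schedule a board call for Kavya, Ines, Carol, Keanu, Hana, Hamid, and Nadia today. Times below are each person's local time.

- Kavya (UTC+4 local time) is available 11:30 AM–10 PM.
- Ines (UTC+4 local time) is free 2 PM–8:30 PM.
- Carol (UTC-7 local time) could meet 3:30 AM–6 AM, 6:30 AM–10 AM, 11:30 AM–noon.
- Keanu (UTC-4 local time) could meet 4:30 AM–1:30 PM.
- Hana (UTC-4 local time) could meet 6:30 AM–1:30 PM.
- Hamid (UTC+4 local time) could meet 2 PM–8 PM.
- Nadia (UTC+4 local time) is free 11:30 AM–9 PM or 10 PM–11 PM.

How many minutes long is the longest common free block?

Kavya in UTC: 07:30-18:00 (subtract 4h to convert from UTC+4).
Ines in UTC: 10:00-16:30 (subtract 4h to convert from UTC+4).
Carol in UTC: 10:30-13:00, 13:30-17:00, 18:30-19:00 (add 7h to convert from UTC-7).
Keanu in UTC: 08:30-17:30 (add 4h to convert from UTC-4).
Hana in UTC: 10:30-17:30 (add 4h to convert from UTC-4).
Hamid in UTC: 10:00-16:00 (subtract 4h to convert from UTC+4).
Nadia in UTC: 07:30-17:00, 18:00-19:00 (subtract 4h to convert from UTC+4).
Kavya ∩ Ines: 10:00-16:30.
Kavya ∩ Ines ∩ Carol: 10:30-13:00, 13:30-16:30.
Kavya ∩ Ines ∩ Carol ∩ Keanu: 10:30-13:00, 13:30-16:30.
Kavya ∩ Ines ∩ Carol ∩ Keanu ∩ Hana: 10:30-13:00, 13:30-16:30.
Kavya ∩ Ines ∩ Carol ∩ Keanu ∩ Hana ∩ Hamid: 10:30-13:00, 13:30-16:00.
Kavya ∩ Ines ∩ Carol ∩ Keanu ∩ Hana ∩ Hamid ∩ Nadia: 10:30-13:00, 13:30-16:00.
The longest is 10:30-13:00 at 150 minutes.

150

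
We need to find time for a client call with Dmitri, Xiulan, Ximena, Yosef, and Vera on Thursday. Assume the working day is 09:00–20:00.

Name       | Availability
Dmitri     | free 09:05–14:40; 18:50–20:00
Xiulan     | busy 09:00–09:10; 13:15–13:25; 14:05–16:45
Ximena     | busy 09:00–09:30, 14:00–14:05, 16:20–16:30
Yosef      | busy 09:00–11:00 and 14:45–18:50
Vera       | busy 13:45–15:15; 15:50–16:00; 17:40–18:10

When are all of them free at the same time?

11:00-13:15, 13:25-13:45, 18:50-20:00

Dmitri free: 09:05-14:40, 18:50-20:00.
Xiulan free: 09:10-13:15, 13:25-14:05, 16:45-20:00 (invert busy blocks within the working day).
Ximena free: 09:30-14:00, 14:05-16:20, 16:30-20:00 (invert busy blocks within the working day).
Yosef free: 11:00-14:45, 18:50-20:00 (invert busy blocks within the working day).
Vera free: 09:00-13:45, 15:15-15:50, 16:00-17:40, 18:10-20:00 (invert busy blocks within the working day).
Dmitri ∩ Xiulan: 09:10-13:15, 13:25-14:05, 18:50-20:00.
Dmitri ∩ Xiulan ∩ Ximena: 09:30-13:15, 13:25-14:00, 18:50-20:00.
Dmitri ∩ Xiulan ∩ Ximena ∩ Yosef: 11:00-13:15, 13:25-14:00, 18:50-20:00.
Dmitri ∩ Xiulan ∩ Ximena ∩ Yosef ∩ Vera: 11:00-13:15, 13:25-13:45, 18:50-20:00.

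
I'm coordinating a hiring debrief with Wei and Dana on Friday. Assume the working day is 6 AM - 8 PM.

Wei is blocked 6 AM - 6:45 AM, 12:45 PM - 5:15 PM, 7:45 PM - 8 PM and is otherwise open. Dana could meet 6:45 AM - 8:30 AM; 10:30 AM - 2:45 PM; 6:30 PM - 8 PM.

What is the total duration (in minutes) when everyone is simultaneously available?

Wei free: 06:45-12:45, 17:15-19:45 (invert busy blocks within the working day).
Dana free: 06:45-08:30, 10:30-14:45, 18:30-20:00.
Wei ∩ Dana: 06:45-08:30, 10:30-12:45, 18:30-19:45.
Summing the common windows: 105 + 135 + 75 = 315 minutes.

315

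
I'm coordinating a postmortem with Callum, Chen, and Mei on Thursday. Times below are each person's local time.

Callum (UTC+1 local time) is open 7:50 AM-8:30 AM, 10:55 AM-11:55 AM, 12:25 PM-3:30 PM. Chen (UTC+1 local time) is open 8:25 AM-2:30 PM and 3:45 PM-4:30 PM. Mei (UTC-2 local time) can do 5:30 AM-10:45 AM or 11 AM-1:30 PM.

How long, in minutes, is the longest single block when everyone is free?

Callum in UTC: 06:50-07:30, 09:55-10:55, 11:25-14:30 (subtract 1h to convert from UTC+1).
Chen in UTC: 07:25-13:30, 14:45-15:30 (subtract 1h to convert from UTC+1).
Mei in UTC: 07:30-12:45, 13:00-15:30 (add 2h to convert from UTC-2).
Callum ∩ Chen: 07:25-07:30, 09:55-10:55, 11:25-13:30.
Callum ∩ Chen ∩ Mei: 09:55-10:55, 11:25-12:45, 13:00-13:30.
The longest is 11:25-12:45 at 80 minutes.

80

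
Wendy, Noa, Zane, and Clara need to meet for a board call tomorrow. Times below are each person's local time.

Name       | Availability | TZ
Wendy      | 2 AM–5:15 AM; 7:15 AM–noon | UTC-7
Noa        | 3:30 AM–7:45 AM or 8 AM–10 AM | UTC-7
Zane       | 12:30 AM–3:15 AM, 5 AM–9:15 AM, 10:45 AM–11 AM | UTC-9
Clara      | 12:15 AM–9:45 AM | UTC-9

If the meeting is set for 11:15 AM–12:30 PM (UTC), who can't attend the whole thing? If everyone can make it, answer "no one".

Wendy, Zane

Wendy in UTC: 09:00-12:15, 14:15-19:00 (add 7h to convert from UTC-7).
Noa in UTC: 10:30-14:45, 15:00-17:00 (add 7h to convert from UTC-7).
Zane in UTC: 09:30-12:15, 14:00-18:15, 19:45-20:00 (add 9h to convert from UTC-9).
Clara in UTC: 09:15-18:45 (add 9h to convert from UTC-9).
Wendy: not fully free for 11:15-12:30. Noa: free for 11:15-12:30. Zane: not fully free for 11:15-12:30. Clara: free for 11:15-12:30.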